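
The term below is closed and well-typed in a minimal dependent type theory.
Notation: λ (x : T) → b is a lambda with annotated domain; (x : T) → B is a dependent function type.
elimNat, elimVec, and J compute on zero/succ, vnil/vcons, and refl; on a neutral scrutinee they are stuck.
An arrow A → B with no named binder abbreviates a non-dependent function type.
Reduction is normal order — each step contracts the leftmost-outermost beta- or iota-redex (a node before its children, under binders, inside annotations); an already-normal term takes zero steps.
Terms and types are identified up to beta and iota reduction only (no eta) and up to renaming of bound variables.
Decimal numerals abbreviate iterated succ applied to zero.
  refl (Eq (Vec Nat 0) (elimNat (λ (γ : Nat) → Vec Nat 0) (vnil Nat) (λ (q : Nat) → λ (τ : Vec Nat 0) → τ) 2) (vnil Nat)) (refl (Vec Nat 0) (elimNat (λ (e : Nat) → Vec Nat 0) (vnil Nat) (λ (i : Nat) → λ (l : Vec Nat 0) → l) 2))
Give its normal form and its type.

reduced normal form:
  refl (Eq (Vec Nat 0) (vnil Nat) (vnil Nat)) (refl (Vec Nat 0) (vnil Nat))
the term's type:
  Eq (Eq (Vec Nat 0) (vnil Nat) (vnil Nat)) (refl (Vec Nat 0) (vnil Nat)) (refl (Vec Nat 0) (vnil Nat))
observation: the leftmost-outermost redex is an elimNat iota-redex, and normalization takes 14 steps.


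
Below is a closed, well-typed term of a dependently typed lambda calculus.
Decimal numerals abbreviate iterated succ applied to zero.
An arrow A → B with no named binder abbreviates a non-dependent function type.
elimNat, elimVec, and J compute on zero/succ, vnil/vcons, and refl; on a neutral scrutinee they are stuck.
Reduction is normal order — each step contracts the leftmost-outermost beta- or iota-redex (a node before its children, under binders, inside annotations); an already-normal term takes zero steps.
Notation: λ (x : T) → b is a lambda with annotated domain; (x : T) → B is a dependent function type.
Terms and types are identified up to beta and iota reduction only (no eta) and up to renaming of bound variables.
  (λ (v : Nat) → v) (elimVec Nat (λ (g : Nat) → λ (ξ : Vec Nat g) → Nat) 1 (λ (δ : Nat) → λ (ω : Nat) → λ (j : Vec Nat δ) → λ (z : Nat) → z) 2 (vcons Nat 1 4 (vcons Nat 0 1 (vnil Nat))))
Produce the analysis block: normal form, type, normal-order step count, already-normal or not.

resulting normal form:
  1
the term's type:
  Nat
normal-order step count: 12
started in normal form: no
first redex: a beta-redex


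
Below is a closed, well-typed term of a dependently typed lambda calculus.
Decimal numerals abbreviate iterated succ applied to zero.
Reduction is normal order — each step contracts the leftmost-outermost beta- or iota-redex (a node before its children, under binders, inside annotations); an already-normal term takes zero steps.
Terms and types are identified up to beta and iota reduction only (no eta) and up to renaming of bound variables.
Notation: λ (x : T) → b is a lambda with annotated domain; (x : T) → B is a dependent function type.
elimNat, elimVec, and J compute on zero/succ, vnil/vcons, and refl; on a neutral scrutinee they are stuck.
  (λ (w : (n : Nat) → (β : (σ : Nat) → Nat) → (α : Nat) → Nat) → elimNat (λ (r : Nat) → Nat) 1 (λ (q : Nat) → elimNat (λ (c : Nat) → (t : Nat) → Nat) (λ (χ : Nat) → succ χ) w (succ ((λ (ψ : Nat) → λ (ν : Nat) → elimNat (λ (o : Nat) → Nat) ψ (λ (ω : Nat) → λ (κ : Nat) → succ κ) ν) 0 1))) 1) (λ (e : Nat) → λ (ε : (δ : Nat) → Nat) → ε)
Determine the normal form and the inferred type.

reduced normal form:
  2
type:
  Nat


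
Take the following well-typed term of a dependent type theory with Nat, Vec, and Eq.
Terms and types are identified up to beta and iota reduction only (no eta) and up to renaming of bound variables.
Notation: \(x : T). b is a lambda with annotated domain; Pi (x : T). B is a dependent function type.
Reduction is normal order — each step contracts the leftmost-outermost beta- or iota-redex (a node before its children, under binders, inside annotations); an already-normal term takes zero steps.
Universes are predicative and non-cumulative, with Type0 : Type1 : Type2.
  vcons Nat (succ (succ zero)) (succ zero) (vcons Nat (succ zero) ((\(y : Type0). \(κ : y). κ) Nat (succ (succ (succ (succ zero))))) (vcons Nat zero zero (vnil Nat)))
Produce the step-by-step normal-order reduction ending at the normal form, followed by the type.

reduction (normal order):
  vcons Nat (succ (succ zero)) (succ zero) (vcons Nat (succ zero) ((\(y : Type0). \(κ : y). κ) Nat (succ (succ (succ (succ zero))))) (vcons Nat zero zero (vnil Nat)))
  ~> vcons Nat (succ (succ zero)) (succ zero) (vcons Nat (succ zero) ((\(y : Nat). y) (succ (succ (succ (succ zero))))) (vcons Nat zero zero (vnil Nat)))
  ~> vcons Nat (succ (succ zero)) (succ zero) (vcons Nat (succ zero) (succ (succ (succ (succ zero)))) (vcons Nat zero zero (vnil Nat)))
inferred type:
  Vec Nat (succ (succ (succ zero)))


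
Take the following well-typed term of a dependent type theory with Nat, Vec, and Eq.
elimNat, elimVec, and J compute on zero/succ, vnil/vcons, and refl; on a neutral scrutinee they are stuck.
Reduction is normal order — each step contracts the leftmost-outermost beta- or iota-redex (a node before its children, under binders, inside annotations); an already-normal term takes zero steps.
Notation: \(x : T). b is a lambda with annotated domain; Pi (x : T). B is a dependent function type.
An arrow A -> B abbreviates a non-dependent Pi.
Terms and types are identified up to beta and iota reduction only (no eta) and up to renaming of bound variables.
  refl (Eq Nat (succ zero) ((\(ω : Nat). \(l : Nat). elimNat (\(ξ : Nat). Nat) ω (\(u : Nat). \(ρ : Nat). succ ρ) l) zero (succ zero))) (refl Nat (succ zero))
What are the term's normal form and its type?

normal form:
  refl (Eq Nat (succ zero) (succ zero)) (refl Nat (succ zero))
the term's type:
  Eq (Eq Nat (succ zero) (succ zero)) (refl Nat (succ zero)) (refl Nat (succ zero))
observation: 6 normal-order steps separate the term from its normal form.


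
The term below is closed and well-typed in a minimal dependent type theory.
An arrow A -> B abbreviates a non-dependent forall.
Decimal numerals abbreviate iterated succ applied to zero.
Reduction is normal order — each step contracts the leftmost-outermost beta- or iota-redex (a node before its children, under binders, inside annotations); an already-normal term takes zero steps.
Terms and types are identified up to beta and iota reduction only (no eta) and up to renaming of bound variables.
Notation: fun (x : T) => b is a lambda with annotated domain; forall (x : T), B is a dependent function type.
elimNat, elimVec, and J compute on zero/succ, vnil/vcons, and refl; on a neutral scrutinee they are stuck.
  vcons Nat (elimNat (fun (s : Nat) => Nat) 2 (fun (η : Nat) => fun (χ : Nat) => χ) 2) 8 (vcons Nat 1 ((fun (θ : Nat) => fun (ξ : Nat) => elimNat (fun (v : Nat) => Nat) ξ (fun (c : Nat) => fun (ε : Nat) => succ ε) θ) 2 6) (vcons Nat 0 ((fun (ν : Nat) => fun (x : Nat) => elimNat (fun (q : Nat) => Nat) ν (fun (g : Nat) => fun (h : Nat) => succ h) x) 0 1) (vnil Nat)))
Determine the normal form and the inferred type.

resulting normal form:
  vcons Nat 2 8 (vcons Nat 1 8 (vcons Nat 0 1 (vnil Nat)))
inferred type:
  Vec Nat 3


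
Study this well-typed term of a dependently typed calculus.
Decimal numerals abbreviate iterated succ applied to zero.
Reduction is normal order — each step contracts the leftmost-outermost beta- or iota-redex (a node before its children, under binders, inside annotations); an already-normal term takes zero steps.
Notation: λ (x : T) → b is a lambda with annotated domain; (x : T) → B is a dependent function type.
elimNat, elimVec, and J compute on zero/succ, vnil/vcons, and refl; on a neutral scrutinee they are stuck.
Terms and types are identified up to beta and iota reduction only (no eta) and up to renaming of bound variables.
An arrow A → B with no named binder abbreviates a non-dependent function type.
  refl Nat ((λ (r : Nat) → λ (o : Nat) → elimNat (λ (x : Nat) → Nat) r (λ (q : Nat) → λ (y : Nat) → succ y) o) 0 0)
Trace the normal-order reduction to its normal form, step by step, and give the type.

reduction (normal order):
  refl Nat ((λ (r : Nat) → λ (o : Nat) → elimNat (λ (x : Nat) → Nat) r (λ (q : Nat) → λ (y : Nat) → succ y) o) 0 0)
  ~> refl Nat ((λ (r : Nat) → elimNat (λ (o : Nat) → Nat) 0 (λ (x : Nat) → λ (q : Nat) → succ q) r) 0)
  ~> refl Nat (elimNat (λ (r : Nat) → Nat) 0 (λ (o : Nat) → λ (x : Nat) → succ x) 0)
  ~> refl Nat 0
the term's type:
  Eq Nat 0 0


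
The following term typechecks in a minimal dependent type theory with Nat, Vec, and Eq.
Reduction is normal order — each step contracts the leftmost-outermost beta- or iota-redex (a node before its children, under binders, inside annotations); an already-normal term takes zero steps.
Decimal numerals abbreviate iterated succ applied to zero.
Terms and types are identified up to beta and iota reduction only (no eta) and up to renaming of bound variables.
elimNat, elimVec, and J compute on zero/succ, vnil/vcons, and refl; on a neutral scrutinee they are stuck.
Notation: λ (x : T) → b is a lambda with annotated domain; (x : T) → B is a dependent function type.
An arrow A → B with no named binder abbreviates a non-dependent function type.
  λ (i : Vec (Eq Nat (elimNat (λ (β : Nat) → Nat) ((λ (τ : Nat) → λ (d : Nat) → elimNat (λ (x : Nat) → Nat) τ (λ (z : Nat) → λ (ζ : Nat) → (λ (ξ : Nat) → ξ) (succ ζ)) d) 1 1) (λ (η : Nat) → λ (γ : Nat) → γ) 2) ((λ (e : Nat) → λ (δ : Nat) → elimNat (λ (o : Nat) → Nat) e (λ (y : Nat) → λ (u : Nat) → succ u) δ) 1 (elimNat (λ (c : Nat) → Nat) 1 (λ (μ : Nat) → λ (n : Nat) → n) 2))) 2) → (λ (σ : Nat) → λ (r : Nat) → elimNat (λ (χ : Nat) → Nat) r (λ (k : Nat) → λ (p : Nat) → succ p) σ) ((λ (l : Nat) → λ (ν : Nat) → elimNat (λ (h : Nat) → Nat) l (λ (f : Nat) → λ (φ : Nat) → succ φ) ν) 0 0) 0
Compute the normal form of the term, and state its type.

reduced normal form:
  λ (i : Vec (Eq Nat 2 2) 2) → 0
type:
  Vec (Eq Nat 2 2) 2 → Nat
observation: the first redex contracted is an elimNat iota-redex; the normal form is reached in 33 normal-order steps.


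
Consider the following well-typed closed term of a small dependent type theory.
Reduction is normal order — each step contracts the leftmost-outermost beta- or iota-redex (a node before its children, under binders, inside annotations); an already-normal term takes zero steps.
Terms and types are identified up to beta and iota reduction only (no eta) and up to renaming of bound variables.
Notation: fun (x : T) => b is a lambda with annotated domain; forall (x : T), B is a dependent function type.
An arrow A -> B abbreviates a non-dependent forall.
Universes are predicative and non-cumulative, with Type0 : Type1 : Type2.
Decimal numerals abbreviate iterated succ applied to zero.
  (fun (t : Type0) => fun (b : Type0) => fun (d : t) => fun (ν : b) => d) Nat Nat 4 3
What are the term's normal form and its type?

normal form:
  4
type:
  Nat
observation: the leftmost-outermost redex is a beta-redex, and normalization takes 4 steps.


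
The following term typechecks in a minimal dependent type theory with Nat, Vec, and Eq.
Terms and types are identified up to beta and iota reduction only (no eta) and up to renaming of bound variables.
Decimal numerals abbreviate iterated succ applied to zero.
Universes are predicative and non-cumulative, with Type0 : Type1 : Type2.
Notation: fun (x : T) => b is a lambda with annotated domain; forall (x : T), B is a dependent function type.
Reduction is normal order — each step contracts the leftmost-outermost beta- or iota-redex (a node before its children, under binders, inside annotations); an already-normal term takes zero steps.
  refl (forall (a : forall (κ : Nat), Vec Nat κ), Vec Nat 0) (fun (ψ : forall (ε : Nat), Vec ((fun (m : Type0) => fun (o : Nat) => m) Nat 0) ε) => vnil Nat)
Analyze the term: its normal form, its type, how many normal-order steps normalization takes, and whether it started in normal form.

reduced normal form:
  refl (forall (a : forall (κ : Nat), Vec Nat κ), Vec Nat 0) (fun (ψ : forall (ε : Nat), Vec Nat ε) => vnil Nat)
the term's type:
  Eq (forall (a : forall (κ : Nat), Vec Nat κ), Vec Nat 0) (fun (ψ : forall (ε : Nat), Vec Nat ε) => vnil Nat) (fun (m : forall (o : Nat), Vec Nat o) => vnil Nat)
steps to reach normal form (normal order): 2
already normal: no
first redex: a beta-redex


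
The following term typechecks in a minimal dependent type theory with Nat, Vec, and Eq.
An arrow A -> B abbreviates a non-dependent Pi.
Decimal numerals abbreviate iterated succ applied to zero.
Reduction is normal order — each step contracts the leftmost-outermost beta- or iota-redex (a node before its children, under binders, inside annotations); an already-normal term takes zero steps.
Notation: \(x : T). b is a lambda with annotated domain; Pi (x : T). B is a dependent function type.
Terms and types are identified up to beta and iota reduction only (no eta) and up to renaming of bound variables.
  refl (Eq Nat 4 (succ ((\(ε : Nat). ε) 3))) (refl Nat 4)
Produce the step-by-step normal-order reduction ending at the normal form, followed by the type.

normal-order reduction sequence:
  refl (Eq Nat 4 (succ ((\(ε : Nat). ε) 3))) (refl Nat 4)
  ~> refl (Eq Nat 4 4) (refl Nat 4)
the term's type:
  Eq (Eq Nat 4 4) (refl Nat 4) (refl Nat 4)


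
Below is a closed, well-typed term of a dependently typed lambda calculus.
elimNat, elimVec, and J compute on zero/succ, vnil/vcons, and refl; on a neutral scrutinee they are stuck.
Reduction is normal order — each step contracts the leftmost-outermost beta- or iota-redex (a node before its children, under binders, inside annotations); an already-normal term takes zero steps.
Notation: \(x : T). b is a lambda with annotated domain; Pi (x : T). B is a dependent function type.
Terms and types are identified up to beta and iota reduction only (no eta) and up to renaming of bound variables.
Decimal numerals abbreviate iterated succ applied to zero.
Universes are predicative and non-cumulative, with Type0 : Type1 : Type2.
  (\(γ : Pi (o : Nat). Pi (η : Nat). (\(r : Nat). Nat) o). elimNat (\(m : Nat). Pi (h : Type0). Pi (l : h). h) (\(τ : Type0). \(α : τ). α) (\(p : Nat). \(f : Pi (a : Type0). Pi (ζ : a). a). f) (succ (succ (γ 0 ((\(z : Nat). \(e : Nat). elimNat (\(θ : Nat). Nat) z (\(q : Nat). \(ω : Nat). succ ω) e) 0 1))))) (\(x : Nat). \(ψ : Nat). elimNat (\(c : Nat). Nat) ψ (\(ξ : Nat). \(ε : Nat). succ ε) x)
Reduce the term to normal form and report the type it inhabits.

reduced normal form:
  \(γ : Type0). \(o : γ). o
inferred type:
  Pi (γ : Type0). Pi (o : γ). γ


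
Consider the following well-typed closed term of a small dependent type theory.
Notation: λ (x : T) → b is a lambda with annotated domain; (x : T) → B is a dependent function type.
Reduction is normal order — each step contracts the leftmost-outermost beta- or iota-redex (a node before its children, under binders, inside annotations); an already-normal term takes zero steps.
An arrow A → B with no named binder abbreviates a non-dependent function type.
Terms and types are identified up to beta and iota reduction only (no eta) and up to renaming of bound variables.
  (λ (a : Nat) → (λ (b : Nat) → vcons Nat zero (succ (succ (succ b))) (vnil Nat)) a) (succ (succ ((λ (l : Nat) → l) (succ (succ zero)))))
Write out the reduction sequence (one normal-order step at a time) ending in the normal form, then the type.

reduction (normal order):
  (λ (a : Nat) → (λ (b : Nat) → vcons Nat zero (succ (succ (succ b))) (vnil Nat)) a) (succ (succ ((λ (l : Nat) → l) (succ (succ zero)))))
  ~> (λ (a : Nat) → vcons Nat zero (succ (succ (succ a))) (vnil Nat)) (succ (succ ((λ (b : Nat) → b) (succ (succ zero)))))
  ~> vcons Nat zero (succ (succ (succ (succ (succ ((λ (a : Nat) → a) (succ (succ zero)))))))) (vnil Nat)
  ~> vcons Nat zero (succ (succ (succ (succ (succ (succ (succ zero))))))) (vnil Nat)
inferred type:
  Vec Nat (succ zero)


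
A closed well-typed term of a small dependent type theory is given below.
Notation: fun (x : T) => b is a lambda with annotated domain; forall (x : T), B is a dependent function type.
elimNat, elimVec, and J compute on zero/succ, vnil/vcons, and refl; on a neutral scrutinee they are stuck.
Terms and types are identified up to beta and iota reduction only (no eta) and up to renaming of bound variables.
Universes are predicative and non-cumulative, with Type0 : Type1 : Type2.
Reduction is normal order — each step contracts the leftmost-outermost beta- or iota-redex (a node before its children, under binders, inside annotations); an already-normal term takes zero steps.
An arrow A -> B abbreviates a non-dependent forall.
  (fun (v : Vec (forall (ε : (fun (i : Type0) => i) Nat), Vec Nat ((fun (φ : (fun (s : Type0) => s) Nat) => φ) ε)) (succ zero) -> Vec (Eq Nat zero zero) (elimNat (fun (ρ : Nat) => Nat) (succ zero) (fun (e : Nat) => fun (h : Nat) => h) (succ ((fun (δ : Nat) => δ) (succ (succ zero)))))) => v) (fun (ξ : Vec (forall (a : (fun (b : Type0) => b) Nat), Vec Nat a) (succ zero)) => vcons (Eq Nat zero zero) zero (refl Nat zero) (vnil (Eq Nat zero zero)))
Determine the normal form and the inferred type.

reduced normal form:
  fun (v : Vec (forall (ε : Nat), Vec Nat ε) (succ zero)) => vcons (Eq Nat zero zero) zero (refl Nat zero) (vnil (Eq Nat zero zero))
the term's type:
  Vec (forall (v : Nat), Vec Nat v) (succ zero) -> Vec (Eq Nat zero zero) (succ zero)
observation: the leftmost-outermost redex is a beta-redex, and normalization takes 2 steps.


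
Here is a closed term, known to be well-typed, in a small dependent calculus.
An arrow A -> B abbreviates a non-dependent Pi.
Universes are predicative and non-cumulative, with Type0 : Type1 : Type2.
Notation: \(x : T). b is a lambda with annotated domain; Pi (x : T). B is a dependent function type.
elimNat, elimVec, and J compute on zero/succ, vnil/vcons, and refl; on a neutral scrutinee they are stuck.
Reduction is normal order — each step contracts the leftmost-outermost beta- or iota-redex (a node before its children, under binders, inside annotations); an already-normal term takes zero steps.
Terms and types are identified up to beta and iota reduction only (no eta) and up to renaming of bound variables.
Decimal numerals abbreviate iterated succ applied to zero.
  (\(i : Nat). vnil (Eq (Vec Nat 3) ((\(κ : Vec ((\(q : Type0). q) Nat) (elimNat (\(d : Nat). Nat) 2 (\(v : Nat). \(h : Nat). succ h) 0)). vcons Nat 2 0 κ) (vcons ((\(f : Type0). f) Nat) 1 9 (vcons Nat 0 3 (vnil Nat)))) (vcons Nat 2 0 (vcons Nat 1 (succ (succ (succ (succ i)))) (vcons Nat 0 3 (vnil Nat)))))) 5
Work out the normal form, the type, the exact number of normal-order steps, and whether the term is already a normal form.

resulting normal form:
  vnil (Eq (Vec Nat 3) (vcons Nat 2 0 (vcons Nat 1 9 (vcons Nat 0 3 (vnil Nat)))) (vcons Nat 2 0 (vcons Nat 1 9 (vcons Nat 0 3 (vnil Nat)))))
type:
  Vec (Eq (Vec Nat 3) (vcons Nat 2 0 (vcons Nat 1 9 (vcons Nat 0 3 (vnil Nat)))) (vcons Nat 2 0 (vcons Nat 1 9 (vcons Nat 0 3 (vnil Nat))))) 0
normal-order step count: 3
started in normal form: no
first redex: a beta-redex


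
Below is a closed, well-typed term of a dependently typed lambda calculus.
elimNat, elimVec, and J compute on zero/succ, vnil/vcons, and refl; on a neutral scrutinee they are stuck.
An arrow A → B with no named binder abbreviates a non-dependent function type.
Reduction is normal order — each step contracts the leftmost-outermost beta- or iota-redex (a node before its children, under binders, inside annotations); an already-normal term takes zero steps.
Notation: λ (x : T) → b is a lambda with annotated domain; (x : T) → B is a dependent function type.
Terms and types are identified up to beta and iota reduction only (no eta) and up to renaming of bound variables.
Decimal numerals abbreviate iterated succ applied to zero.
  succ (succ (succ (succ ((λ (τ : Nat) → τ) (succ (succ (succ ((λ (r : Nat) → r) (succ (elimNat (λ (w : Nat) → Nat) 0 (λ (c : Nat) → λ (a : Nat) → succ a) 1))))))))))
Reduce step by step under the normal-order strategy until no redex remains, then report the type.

reduction (normal order):
  succ (succ (succ (succ ((λ (τ : Nat) → τ) (succ (succ (succ ((λ (r : Nat) → r) (succ (elimNat (λ (w : Nat) → Nat) 0 (λ (c : Nat) → λ (a : Nat) → succ a) 1))))))))))
  ~> succ (succ (succ (succ (succ (succ (succ ((λ (τ : Nat) → τ) (succ (elimNat (λ (r : Nat) → Nat) 0 (λ (w : Nat) → λ (c : Nat) → succ c) 1)))))))))
  ~> succ (succ (succ (succ (succ (succ (succ (succ (elimNat (λ (τ : Nat) → Nat) 0 (λ (r : Nat) → λ (w : Nat) → succ w) 1))))))))
  ~> succ (succ (succ (succ (succ (succ (succ (succ ((λ (τ : Nat) → λ (r : Nat) → succ r) 0 (elimNat (λ (w : Nat) → Nat) 0 (λ (c : Nat) → λ (a : Nat) → succ a) 0)))))))))
  ~> succ (succ (succ (succ (succ (succ (succ (succ ((λ (τ : Nat) → succ τ) (elimNat (λ (r : Nat) → Nat) 0 (λ (w : Nat) → λ (c : Nat) → succ c) 0)))))))))
  ~> succ (succ (succ (succ (succ (succ (succ (succ (succ (elimNat (λ (τ : Nat) → Nat) 0 (λ (r : Nat) → λ (w : Nat) → succ w) 0)))))))))
  ~> 9
inferred type:
  Nat


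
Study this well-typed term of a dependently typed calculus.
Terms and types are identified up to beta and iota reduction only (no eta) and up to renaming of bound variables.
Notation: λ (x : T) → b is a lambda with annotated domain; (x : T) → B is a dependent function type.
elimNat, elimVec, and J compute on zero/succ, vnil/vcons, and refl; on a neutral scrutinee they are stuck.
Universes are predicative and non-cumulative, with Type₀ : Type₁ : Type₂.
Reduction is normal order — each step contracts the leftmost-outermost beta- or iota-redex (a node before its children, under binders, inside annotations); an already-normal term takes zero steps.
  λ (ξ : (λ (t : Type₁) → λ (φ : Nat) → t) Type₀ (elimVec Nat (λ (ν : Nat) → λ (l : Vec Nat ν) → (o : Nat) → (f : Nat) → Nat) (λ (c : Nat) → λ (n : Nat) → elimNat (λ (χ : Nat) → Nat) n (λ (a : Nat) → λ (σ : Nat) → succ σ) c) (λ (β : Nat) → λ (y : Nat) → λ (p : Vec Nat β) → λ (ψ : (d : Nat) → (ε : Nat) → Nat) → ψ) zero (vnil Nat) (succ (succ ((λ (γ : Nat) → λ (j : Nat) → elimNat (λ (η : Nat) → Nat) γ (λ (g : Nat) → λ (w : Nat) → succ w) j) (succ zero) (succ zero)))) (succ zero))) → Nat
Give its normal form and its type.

reduced normal form:
  λ (ξ : Type₀) → Nat
the term's type:
  (ξ : Type₀) → Type₀


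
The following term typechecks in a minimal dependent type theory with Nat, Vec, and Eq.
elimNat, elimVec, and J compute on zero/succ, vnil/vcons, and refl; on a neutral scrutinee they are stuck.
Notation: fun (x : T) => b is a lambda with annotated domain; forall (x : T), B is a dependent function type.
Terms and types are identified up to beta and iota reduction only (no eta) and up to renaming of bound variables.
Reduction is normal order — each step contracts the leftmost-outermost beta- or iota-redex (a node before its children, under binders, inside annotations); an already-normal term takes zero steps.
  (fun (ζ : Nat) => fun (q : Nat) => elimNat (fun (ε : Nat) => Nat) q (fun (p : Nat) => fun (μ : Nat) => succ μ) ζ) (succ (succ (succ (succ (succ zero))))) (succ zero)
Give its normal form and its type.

reduced normal form:
  succ (succ (succ (succ (succ (succ zero)))))
type:
  Nat


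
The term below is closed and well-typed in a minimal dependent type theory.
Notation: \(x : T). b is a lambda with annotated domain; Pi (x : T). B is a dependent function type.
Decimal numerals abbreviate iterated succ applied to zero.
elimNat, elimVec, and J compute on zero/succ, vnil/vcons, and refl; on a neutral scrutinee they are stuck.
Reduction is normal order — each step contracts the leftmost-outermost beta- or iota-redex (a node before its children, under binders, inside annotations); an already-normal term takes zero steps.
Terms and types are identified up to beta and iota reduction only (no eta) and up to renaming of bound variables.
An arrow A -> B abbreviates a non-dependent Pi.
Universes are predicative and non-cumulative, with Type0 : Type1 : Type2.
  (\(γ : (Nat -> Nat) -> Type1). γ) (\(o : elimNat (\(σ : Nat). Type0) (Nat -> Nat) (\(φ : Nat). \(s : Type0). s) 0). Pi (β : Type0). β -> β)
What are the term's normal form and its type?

resulting normal form:
  \(γ : Nat -> Nat). Pi (o : Type0). o -> o
inferred type:
  (Nat -> Nat) -> Type1


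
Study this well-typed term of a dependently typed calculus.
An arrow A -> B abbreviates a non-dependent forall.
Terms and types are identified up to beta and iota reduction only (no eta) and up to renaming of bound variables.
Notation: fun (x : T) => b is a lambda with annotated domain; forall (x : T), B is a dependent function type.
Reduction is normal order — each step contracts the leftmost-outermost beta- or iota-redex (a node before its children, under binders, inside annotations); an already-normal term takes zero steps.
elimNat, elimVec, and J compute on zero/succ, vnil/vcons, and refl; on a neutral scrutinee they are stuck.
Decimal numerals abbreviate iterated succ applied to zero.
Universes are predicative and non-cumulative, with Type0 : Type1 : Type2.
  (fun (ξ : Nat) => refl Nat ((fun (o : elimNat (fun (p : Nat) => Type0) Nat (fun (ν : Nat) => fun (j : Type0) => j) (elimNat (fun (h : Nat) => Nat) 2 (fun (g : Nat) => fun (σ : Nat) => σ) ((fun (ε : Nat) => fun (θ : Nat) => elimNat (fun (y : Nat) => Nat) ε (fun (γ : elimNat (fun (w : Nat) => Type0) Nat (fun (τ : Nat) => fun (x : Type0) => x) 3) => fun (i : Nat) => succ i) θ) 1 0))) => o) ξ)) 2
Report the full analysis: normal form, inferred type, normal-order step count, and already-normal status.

resulting normal form:
  refl Nat 2
inferred type:
  Eq Nat 2 2
steps to reach normal form (normal order): 2
started in normal form: no
first redex: a beta-redex


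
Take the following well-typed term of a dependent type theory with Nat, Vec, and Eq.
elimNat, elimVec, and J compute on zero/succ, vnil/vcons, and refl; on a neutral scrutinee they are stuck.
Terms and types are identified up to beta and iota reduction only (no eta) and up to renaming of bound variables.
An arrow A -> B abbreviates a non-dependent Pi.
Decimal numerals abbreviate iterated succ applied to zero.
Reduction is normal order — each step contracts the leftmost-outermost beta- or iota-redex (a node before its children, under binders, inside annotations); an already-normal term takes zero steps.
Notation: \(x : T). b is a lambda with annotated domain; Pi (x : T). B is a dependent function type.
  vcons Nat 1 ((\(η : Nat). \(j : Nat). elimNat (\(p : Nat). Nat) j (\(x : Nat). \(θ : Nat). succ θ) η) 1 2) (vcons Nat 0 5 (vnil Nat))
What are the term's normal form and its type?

resulting normal form:
  vcons Nat 1 3 (vcons Nat 0 5 (vnil Nat))
the term's type:
  Vec Nat 2


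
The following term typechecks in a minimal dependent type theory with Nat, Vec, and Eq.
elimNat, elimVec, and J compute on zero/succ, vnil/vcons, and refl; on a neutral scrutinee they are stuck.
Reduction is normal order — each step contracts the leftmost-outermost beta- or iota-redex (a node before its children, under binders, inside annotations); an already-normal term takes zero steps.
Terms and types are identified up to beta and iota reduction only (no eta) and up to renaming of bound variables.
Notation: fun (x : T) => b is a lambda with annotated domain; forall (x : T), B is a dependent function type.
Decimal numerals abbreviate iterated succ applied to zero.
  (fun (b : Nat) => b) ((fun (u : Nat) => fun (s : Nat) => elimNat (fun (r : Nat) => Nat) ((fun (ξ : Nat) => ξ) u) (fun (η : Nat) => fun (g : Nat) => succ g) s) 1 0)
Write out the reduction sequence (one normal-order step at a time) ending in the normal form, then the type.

reduction (normal order):
  (fun (b : Nat) => b) ((fun (u : Nat) => fun (s : Nat) => elimNat (fun (r : Nat) => Nat) ((fun (ξ : Nat) => ξ) u) (fun (η : Nat) => fun (g : Nat) => succ g) s) 1 0)
  ~> (fun (b : Nat) => fun (u : Nat) => elimNat (fun (s : Nat) => Nat) ((fun (r : Nat) => r) b) (fun (ξ : Nat) => fun (η : Nat) => succ η) u) 1 0
  ~> (fun (b : Nat) => elimNat (fun (u : Nat) => Nat) ((fun (s : Nat) => s) 1) (fun (r : Nat) => fun (ξ : Nat) => succ ξ) b) 0
  ~> elimNat (fun (b : Nat) => Nat) ((fun (u : Nat) => u) 1) (fun (s : Nat) => fun (r : Nat) => succ r) 0
  ~> (fun (b : Nat) => b) 1
  ~> 1
type:
  Nat


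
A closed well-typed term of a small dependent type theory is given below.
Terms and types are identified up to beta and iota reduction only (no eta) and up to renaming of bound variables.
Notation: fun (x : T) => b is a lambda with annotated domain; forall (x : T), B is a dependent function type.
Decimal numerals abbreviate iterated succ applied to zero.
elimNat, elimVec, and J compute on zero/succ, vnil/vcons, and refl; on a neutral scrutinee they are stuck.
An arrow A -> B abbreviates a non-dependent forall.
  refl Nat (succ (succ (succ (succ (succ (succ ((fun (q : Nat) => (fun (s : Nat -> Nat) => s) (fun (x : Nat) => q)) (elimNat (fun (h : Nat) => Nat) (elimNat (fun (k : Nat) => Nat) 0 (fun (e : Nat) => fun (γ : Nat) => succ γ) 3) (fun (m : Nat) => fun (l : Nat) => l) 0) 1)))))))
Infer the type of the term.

the term's type:
  Eq Nat 9 9


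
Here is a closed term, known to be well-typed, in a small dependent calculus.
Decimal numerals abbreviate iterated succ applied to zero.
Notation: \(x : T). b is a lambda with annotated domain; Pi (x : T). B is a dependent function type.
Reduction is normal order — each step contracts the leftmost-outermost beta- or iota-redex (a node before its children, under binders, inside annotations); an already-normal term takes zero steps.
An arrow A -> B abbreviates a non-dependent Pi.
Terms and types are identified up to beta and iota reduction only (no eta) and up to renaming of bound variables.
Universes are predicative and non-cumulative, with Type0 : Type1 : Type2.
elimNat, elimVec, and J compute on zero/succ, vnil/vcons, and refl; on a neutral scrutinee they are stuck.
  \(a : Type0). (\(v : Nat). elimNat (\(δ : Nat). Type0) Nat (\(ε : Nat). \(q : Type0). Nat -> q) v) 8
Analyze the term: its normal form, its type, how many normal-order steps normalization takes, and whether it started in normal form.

reduced normal form:
  \(a : Type0). Nat -> Nat -> Nat -> Nat -> Nat -> Nat -> Nat -> Nat -> Nat
type:
  Type0 -> Type0
normal-order step count: 26
term was already normal: no
first redex: a beta-redex


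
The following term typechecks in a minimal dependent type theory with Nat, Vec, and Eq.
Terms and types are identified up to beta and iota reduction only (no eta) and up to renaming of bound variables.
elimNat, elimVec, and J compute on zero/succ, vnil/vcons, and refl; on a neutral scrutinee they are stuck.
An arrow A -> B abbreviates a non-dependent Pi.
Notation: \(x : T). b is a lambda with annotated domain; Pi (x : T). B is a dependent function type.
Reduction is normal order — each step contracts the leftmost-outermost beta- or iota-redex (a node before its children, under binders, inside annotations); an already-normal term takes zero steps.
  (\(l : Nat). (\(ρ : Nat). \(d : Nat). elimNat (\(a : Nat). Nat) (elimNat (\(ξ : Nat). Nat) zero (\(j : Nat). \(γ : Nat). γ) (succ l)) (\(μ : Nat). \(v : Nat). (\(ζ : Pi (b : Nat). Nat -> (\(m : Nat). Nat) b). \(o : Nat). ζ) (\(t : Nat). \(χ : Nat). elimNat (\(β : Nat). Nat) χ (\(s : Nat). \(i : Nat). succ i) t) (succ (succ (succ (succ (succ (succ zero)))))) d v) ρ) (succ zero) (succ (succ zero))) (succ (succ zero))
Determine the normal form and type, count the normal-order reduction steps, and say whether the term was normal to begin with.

resulting normal form:
  succ (succ zero)
the term's type:
  Nat
normal-order step count: 28
term was already normal: no
first contracted redex: a beta-redex


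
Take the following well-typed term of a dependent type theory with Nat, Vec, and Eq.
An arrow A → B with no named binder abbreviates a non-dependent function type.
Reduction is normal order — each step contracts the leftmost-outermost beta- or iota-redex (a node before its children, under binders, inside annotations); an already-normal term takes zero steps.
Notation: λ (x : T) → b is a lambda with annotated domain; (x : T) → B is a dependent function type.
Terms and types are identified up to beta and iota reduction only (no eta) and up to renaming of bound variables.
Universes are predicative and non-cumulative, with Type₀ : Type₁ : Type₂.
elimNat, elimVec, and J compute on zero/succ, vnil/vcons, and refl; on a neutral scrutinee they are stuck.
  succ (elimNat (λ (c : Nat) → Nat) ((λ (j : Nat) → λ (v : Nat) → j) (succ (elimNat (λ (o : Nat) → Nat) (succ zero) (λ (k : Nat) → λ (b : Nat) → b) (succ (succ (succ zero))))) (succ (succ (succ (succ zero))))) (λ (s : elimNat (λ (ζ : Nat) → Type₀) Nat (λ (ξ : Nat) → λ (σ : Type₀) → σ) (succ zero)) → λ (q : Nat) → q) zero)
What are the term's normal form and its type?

resulting normal form:
  succ (succ (succ zero))
type:
  Nat
observation: the leftmost-outermost redex is an elimNat iota-redex, and normalization takes 13 steps.


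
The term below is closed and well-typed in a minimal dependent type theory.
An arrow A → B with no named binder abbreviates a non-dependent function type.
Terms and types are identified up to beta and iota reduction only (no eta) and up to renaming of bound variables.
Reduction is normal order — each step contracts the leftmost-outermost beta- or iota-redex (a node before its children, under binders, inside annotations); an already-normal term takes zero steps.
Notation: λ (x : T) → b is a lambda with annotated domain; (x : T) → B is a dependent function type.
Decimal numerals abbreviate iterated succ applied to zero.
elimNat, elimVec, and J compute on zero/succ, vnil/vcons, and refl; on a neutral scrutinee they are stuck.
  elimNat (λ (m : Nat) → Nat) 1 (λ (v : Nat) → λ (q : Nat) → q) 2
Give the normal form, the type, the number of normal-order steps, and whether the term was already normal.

resulting normal form:
  1
inferred type:
  Nat
reduction steps (normal order): 7
term was already normal: no
first contracted redex: an elimNat iota-redex


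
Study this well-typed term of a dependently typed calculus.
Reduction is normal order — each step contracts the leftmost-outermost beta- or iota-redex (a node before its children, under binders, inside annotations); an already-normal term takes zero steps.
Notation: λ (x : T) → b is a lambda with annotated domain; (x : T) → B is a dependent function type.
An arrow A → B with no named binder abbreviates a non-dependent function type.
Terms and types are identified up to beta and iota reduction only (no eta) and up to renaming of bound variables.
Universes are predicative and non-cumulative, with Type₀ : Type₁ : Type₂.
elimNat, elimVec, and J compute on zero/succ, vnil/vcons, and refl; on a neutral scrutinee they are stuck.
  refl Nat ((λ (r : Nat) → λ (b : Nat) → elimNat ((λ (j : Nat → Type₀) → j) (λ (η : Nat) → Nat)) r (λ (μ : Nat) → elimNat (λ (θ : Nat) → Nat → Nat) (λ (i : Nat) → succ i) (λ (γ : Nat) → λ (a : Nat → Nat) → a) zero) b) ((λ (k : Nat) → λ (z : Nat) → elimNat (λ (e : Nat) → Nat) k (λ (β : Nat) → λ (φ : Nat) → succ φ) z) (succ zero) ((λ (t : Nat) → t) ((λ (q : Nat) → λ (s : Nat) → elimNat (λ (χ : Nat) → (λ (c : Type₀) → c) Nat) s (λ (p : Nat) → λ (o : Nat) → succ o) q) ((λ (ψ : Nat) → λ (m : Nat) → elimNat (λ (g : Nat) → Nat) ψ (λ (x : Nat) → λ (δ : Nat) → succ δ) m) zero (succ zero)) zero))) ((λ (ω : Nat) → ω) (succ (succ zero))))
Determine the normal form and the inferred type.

resulting normal form:
  refl Nat (succ (succ (succ (succ zero))))
type:
  Eq Nat (succ (succ (succ (succ zero)))) (succ (succ (succ (succ zero))))


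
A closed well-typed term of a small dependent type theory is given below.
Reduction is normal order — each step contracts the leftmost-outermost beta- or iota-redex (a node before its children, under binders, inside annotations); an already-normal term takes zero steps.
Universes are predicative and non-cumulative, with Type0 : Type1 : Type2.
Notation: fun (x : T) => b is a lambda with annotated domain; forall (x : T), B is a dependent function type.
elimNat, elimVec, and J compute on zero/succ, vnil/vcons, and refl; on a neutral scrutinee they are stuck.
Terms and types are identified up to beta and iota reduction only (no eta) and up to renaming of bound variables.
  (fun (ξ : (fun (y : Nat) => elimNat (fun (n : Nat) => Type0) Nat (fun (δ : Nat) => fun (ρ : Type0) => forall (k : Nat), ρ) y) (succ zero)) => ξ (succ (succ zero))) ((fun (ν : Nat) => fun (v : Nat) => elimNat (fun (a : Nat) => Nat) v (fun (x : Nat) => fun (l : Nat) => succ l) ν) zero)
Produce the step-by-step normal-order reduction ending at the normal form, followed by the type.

reduction (normal order):
  (fun (ξ : (fun (y : Nat) => elimNat (fun (n : Nat) => Type0) Nat (fun (δ : Nat) => fun (ρ : Type0) => forall (k : Nat), ρ) y) (succ zero)) => ξ (succ (succ zero))) ((fun (ν : Nat) => fun (v : Nat) => elimNat (fun (a : Nat) => Nat) v (fun (x : Nat) => fun (l : Nat) => succ l) ν) zero)
  ~> (fun (ξ : Nat) => fun (y : Nat) => elimNat (fun (n : Nat) => Nat) y (fun (δ : Nat) => fun (ρ : Nat) => succ ρ) ξ) zero (succ (succ zero))
  ~> (fun (ξ : Nat) => elimNat (fun (y : Nat) => Nat) ξ (fun (n : Nat) => fun (δ : Nat) => succ δ) zero) (succ (succ zero))
  ~> elimNat (fun (ξ : Nat) => Nat) (succ (succ zero)) (fun (y : Nat) => fun (n : Nat) => succ n) zero
  ~> succ (succ zero)
inferred type:
  Nat


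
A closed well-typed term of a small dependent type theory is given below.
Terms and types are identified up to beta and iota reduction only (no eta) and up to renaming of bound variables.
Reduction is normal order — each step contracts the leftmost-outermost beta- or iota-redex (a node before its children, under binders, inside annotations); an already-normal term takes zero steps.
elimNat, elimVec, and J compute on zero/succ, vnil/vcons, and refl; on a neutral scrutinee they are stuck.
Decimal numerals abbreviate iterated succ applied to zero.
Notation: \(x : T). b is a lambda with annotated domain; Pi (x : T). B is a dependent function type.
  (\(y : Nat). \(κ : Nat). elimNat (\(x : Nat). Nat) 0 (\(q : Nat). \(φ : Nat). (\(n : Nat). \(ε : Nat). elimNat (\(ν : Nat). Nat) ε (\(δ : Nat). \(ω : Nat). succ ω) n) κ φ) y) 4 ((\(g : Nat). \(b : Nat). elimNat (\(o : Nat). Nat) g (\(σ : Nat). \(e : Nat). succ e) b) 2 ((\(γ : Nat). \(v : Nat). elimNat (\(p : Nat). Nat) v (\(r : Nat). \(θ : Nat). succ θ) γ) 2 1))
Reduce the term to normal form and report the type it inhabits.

resulting normal form:
  20
the term's type:
  Nat
observation: normalization takes exactly 171 steps under the normal-order strategy.


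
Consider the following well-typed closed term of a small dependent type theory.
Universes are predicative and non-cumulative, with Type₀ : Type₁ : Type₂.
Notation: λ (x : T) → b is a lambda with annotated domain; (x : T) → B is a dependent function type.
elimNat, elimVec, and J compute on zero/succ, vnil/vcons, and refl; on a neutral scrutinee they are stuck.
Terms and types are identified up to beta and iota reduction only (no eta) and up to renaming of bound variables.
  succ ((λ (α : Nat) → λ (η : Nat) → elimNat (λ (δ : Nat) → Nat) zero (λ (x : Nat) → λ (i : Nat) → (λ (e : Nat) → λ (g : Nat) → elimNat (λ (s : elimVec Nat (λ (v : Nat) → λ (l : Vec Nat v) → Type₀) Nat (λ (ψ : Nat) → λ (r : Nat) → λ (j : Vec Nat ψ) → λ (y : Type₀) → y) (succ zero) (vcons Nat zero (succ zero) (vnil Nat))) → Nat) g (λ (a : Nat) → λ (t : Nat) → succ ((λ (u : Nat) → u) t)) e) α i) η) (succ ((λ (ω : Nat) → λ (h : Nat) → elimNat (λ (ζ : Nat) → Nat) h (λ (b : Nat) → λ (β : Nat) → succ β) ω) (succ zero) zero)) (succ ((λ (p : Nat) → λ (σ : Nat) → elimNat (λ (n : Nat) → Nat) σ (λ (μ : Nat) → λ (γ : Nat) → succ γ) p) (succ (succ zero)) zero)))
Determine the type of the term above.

type:
  Nat
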